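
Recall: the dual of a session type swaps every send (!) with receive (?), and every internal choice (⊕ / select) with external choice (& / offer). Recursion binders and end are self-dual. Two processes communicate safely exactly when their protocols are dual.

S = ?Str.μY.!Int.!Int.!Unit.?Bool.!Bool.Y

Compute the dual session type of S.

!Str.μY.?Int.?Int.?Unit.!Bool.?Bool.Y

?Str = !Str
  μY = μY  (rec unchanged)
    !Int = ?Int
      !Int = ?Int
        !Unit = ?Unit
          ?Bool = !Bool
            !Bool = ?Bool
              Y ↦ Y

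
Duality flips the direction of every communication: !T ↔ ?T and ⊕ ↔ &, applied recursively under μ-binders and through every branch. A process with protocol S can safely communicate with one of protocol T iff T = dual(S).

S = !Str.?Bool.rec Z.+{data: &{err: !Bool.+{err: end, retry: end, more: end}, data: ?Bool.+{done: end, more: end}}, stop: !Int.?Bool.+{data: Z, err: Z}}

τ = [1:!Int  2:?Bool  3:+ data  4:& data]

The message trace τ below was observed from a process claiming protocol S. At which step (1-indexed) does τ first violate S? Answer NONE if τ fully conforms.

step 1: got !Int, protocol expects !Str  ✗

1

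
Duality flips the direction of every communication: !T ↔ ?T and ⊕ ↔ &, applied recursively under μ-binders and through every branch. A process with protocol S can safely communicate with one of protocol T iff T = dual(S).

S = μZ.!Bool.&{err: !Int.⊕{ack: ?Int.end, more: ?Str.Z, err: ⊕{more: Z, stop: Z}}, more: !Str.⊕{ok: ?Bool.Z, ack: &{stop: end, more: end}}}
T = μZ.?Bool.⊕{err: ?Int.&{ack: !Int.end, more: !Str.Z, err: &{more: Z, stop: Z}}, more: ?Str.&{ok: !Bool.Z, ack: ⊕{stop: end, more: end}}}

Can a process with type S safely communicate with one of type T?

YES

μZ ‖ μZ  match (binder kept)
  !Bool ‖ ?Bool  match
    &{err,more} ‖ ⊕{err,more}  match label sets agree
      [err]
        !Int ‖ ?Int  match
          ⊕{ack,more,err} ‖ &{ack,more,err}  match label sets agree
            [ack]
              ?Int ‖ !Int  match
                end ‖ end  match
            [more]
              ?Str ‖ !Str  match
                Z ‖ Z  match
            [err]
              ⊕{more,stop} ‖ &{more,stop}  match label sets agree
                [more]
                  Z ‖ Z  match
                [stop]
                  Z ‖ Z  match
      [more]
        !Str ‖ ?Str  match
          ⊕{ok,ack} ‖ &{ok,ack}  match label sets agree
            [ok]
              ?Bool ‖ !Bool  match
                Z ‖ Z  match
            [ack]
              &{stop,more} ‖ ⊕{stop,more}  match label sets agree
                [stop]
                  end ‖ end  match
                [more]
                  end ‖ end  match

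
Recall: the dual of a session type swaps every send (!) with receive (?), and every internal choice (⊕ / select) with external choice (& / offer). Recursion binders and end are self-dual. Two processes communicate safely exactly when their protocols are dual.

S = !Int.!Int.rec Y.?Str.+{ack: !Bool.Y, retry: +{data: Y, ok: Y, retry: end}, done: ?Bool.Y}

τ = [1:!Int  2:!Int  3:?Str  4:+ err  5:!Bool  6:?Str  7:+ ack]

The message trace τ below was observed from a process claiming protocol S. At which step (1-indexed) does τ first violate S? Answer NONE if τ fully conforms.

step 1: !Int  match  now at !Int.rec Y.…
step 2: !Int  match  now at rec Y.…
step 3: ?Str  match  now at +{ack: !Bool.rec Y.…, retry: +{data: rec Y.…, ok: rec Y.…, retry: end}, done: ?Bool.rec Y.…}
step 4: got + err, protocol expects + ack or + retry or + done  ✗

4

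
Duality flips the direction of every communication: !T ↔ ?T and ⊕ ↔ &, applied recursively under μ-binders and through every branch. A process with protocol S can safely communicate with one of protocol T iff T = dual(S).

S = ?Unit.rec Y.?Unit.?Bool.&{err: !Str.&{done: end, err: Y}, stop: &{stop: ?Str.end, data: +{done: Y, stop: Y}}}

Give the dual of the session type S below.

!Unit.rec Y.!Unit.!Bool.+{err: ?Str.+{done: end, err: Y}, stop: +{stop: !Str.end, data: &{done: Y, stop: Y}}}

?Unit → !Unit
  rec Y → rec Y  (rec unchanged)
    ?Unit → !Unit
      ?Bool → !Bool
        &{err,stop} → +{err,stop}  (external→internal)
          • err:
            !Str → ?Str
              &{done,err} → +{done,err}  (external→internal)
                • done:
                  end self-dual
                • err:
                  Y self-dual
          • stop:
            &{stop,data} → +{stop,data}  (external→internal)
              • stop:
                ?Str → !Str
                  end self-dual
              • data:
                +{done,stop} → &{done,stop}  (⊕→&)
                  • done:
                    Y self-dual
                  • stop:
                    Y self-dual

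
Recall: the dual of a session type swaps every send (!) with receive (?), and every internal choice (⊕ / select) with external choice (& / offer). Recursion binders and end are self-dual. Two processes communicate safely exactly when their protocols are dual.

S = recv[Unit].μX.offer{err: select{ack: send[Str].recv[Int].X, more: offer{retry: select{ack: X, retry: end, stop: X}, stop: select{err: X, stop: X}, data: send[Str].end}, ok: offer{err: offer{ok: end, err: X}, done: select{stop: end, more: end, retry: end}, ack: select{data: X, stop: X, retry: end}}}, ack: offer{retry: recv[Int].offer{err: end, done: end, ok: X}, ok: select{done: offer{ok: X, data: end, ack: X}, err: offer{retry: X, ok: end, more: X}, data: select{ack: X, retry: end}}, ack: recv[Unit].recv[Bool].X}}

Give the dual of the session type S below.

recv[Unit] = send[Unit]
  μX = μX  (rec unchanged)
    offer{err,ack} = select{err,ack}  (&→⊕)
      • err:
        select{ack,more,ok} = offer{ack,more,ok}  (⊕→&)
          • ack:
            send[Str] = recv[Str]
              recv[Int] = send[Int]
                dual(X) = X
          • more:
            offer{retry,stop,data} = select{retry,stop,data}  (&→⊕)
              • retry:
                select{ack,retry,stop} = offer{ack,retry,stop}  (⊕→&)
                  • ack:
                    dual(X) = X
                  • retry:
                    dual(end) = end
                  • stop:
                    dual(X) = X
              • stop:
                select{err,stop} = offer{err,stop}  (⊕→&)
                  • err:
                    dual(X) = X
                  • stop:
                    dual(X) = X
              • data:
                send[Str] = recv[Str]
                  dual(end) = end
          • ok:
            offer{err,done,ack} = select{err,done,ack}  (&→⊕)
              • err:
                offer{ok,err} = select{ok,err}  (&→⊕)
                  • ok:
                    dual(end) = end
                  • err:
                    dual(X) = X
              • done:
                select{stop,more,retry} = offer{stop,more,retry}  (⊕→&)
                  • stop:
                    dual(end) = end
                  • more:
                    dual(end) = end
                  • retry:
                    dual(end) = end
              • ack:
                select{data,stop,retry} = offer{data,stop,retry}  (⊕→&)
                  • data:
                    dual(X) = X
                  • stop:
                    dual(X) = X
                  • retry:
                    dual(end) = end
      • ack:
        offer{retry,ok,ack} = select{retry,ok,ack}  (&→⊕)
          • retry:
            recv[Int] = send[Int]
              offer{err,done,ok} = select{err,done,ok}  (&→⊕)
                • err:
                  dual(end) = end
                • done:
                  dual(end) = end
                • ok:
                  dual(X) = X
          • ok:
            select{done,err,data} = offer{done,err,data}  (⊕→&)
              • done:
                offer{ok,data,ack} = select{ok,data,ack}  (&→⊕)
                  • ok:
                    dual(X) = X
                  • data:
                    dual(end) = end
                  • ack:
                    dual(X) = X
              • err:
                offer{retry,ok,more} = select{retry,ok,more}  (&→⊕)
                  • retry:
                    dual(X) = X
                  • ok:
                    dual(end) = end
                  • more:
                    dual(X) = X
              • data:
                select{ack,retry} = offer{ack,retry}  (⊕→&)
                  • ack:
                    dual(X) = X
                  • retry:
                    dual(end) = end
          • ack:
            recv[Unit] = send[Unit]
              recv[Bool] = send[Bool]
                dual(X) = X

send[Unit].μX.select{err: offer{ack: recv[Str].send[Int].X, more: select{retry: offer{ack: X, retry: end, stop: X}, stop: offer{err: X, stop: X}, data: recv[Str].end}, ok: select{err: select{ok: end, err: X}, done: offer{stop: end, more: end, retry: end}, ack: offer{data: X, stop: X, retry: end}}}, ack: select{retry: send[Int].select{err: end, done: end, ok: X}, ok: offer{done: select{ok: X, data: end, ack: X}, err: select{retry: X, ok: end, more: X}, data: offer{ack: X, retry: end}}, ack: send[Unit].send[Bool].X}}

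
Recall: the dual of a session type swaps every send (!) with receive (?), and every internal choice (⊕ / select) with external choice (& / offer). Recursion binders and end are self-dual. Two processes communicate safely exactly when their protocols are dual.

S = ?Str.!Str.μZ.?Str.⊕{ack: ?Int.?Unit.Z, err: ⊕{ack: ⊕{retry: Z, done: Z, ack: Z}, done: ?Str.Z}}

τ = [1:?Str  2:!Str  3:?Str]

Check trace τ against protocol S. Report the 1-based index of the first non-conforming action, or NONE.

@1 ?Str  ✓  cont: !Str.μZ.…
@2 !Str  ✓  cont: μZ.…
@3 ?Str  ✓  cont: ⊕{ack: ?Int.?Unit.μZ.…, err: ⊕{ack: ⊕{retry: μZ.…, done: μZ.…, ack: μZ.…}, done: ?Str.μZ.…}}
all 3 steps conform

NONE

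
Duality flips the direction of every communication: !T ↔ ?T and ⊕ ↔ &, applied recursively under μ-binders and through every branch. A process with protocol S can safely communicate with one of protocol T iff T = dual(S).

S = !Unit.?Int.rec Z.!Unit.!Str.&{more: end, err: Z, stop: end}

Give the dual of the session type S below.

?Unit.!Int.rec Z.?Unit.?Str.+{more: end, err: Z, stop: end}

!Unit = ?Unit
  ?Int = !Int
    rec Z = rec Z  (binder kept)
      !Unit = ?Unit
        !Str = ?Str
          &{more,err,stop} = +{more,err,stop}  (offer→select)
            case more:
              end ↦ end
            case err:
              Z ↦ Z
            case stop:
              end ↦ end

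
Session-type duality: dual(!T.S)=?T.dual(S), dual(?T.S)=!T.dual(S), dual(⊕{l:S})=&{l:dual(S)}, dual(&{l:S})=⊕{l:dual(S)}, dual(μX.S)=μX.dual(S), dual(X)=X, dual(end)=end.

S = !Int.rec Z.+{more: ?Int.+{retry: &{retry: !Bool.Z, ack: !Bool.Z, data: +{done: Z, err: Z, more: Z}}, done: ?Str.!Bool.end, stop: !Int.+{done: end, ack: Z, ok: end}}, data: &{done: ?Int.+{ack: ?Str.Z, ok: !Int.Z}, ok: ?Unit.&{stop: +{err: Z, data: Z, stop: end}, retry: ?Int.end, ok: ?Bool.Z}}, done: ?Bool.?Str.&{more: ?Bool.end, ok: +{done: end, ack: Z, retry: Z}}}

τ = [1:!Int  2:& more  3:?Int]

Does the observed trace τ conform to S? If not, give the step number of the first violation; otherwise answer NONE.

2

step 1: !Int  match  cont: rec Z.…
step 2: got & more, protocol expects + more or + data or + done  ✗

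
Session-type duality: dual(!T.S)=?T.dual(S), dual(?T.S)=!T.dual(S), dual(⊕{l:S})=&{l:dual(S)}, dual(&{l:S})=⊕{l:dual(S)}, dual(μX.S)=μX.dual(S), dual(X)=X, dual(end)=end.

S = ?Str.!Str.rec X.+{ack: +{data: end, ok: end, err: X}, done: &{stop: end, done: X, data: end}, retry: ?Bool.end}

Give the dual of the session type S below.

!Str.?Str.rec X.&{ack: &{data: end, ok: end, err: X}, done: +{stop: end, done: X, data: end}, retry: !Bool.end}

?Str ↦ !Str
  !Str ↦ ?Str
    rec X ↦ rec X  (μ self-dual)
      +{ack,done,retry} ↦ &{ack,done,retry}  (select→offer)
        [ack]
          +{data,ok,err} ↦ &{data,ok,err}  (select→offer)
            [data]
              end ↦ end
            [ok]
              end ↦ end
            [err]
              X ↦ X
        [done]
          &{stop,done,data} ↦ +{stop,done,data}  (external→internal)
            [stop]
              end ↦ end
            [done]
              X ↦ X
            [data]
              end ↦ end
        [retry]
          ?Bool ↦ !Bool
            end ↦ end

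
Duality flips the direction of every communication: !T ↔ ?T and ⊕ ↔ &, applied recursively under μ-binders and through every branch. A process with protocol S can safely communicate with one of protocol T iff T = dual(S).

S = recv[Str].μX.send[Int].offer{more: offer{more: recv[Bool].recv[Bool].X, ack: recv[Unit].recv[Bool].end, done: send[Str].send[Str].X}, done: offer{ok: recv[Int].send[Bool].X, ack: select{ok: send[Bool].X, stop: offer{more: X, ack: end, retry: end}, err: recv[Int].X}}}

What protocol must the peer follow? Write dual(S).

send[Str].μX.recv[Int].select{more: select{more: send[Bool].send[Bool].X, ack: send[Unit].send[Bool].end, done: recv[Str].recv[Str].X}, done: select{ok: send[Int].recv[Bool].X, ack: offer{ok: recv[Bool].X, stop: select{more: X, ack: end, retry: end}, err: send[Int].X}}}

recv[Str] = send[Str]
  μX = μX  (binder kept)
    send[Int] = recv[Int]
      offer{more,done} = select{more,done}  (&→⊕)
        case more:
          offer{more,ack,done} = select{more,ack,done}  (&→⊕)
            case more:
              recv[Bool] = send[Bool]
                recv[Bool] = send[Bool]
                  dual(X) = X
            case ack:
              recv[Unit] = send[Unit]
                recv[Bool] = send[Bool]
                  dual(end) = end
            case done:
              send[Str] = recv[Str]
                send[Str] = recv[Str]
                  dual(X) = X
        case done:
          offer{ok,ack} = select{ok,ack}  (&→⊕)
            case ok:
              recv[Int] = send[Int]
                send[Bool] = recv[Bool]
                  dual(X) = X
            case ack:
              select{ok,stop,err} = offer{ok,stop,err}  (⊕→&)
                case ok:
                  send[Bool] = recv[Bool]
                    dual(X) = X
                case stop:
                  offer{more,ack,retry} = select{more,ack,retry}  (&→⊕)
                    case more:
                      dual(X) = X
                    case ack:
                      dual(end) = end
                    case retry:
                      dual(end) = end
                case err:
                  recv[Int] = send[Int]
                    dual(X) = X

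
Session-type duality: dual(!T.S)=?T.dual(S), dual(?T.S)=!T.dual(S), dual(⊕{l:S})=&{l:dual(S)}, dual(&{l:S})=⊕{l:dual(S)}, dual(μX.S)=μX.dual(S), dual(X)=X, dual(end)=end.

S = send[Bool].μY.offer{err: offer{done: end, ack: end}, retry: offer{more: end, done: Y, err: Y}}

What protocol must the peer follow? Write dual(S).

send[Bool] ↦ recv[Bool]
  μY ↦ μY  (μ self-dual)
    offer{err,retry} ↦ select{err,retry}  (&→⊕)
      [err]
        offer{done,ack} ↦ select{done,ack}  (&→⊕)
          [done]
            end ↦ end
          [ack]
            end ↦ end
      [retry]
        offer{more,done,err} ↦ select{more,done,err}  (&→⊕)
          [more]
            end ↦ end
          [done]
            Y ↦ Y
          [err]
            Y ↦ Y

recv[Bool].μY.select{err: select{done: end, ack: end}, retry: select{more: end, done: Y, err: Y}}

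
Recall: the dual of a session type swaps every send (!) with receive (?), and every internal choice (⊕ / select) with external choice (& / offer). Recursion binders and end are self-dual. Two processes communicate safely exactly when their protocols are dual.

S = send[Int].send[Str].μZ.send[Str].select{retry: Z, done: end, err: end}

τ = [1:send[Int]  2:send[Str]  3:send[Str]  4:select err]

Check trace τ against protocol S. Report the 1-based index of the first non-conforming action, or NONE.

NONE

[1] send[Int]  ok  state: send[Str].μZ.…
[2] send[Str]  ok  state: μZ.…
[3] send[Str]  ok  state: select{retry: μZ.…, done: end, err: end}
[4] select err  ok  state: end
all 4 steps conform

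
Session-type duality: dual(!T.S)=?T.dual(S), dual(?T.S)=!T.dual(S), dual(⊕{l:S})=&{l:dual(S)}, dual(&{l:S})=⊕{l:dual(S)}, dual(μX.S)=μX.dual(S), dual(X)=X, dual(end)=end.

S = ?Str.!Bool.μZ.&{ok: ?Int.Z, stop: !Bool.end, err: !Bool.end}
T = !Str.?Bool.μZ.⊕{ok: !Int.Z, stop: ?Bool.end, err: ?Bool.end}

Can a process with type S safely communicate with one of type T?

?Str ‖ !Str  ✓
  !Bool ‖ ?Bool  ✓
    μZ ‖ μZ  ✓ (rec unchanged)
      &{ok,stop,err} ‖ ⊕{ok,stop,err}  ✓ same labels
        [ok]
          ?Int ‖ !Int  ✓
            Z ‖ Z  ✓
        [stop]
          !Bool ‖ ?Bool  ✓
            end ‖ end  ✓
        [err]
          !Bool ‖ ?Bool  ✓
            end ‖ end  ✓

YES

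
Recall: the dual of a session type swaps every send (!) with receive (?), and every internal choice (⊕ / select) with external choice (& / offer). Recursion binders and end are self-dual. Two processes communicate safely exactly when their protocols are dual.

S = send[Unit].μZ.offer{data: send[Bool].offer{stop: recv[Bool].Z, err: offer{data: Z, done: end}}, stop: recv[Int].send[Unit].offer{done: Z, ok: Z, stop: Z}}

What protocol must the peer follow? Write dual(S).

recv[Unit].μZ.select{data: recv[Bool].select{stop: send[Bool].Z, err: select{data: Z, done: end}}, stop: send[Int].recv[Unit].select{done: Z, ok: Z, stop: Z}}

send[Unit] ↦ recv[Unit]
  μZ ↦ μZ  (binder kept)
    offer{data,stop} ↦ select{data,stop}  (external→internal)
      [data]
        send[Bool] ↦ recv[Bool]
          offer{stop,err} ↦ select{stop,err}  (external→internal)
            [stop]
              recv[Bool] ↦ send[Bool]
                Z ↦ Z
            [err]
              offer{data,done} ↦ select{data,done}  (external→internal)
                [data]
                  Z ↦ Z
                [done]
                  end ↦ end
      [stop]
        recv[Int] ↦ send[Int]
          send[Unit] ↦ recv[Unit]
            offer{done,ok,stop} ↦ select{done,ok,stop}  (external→internal)
              [done]
                Z ↦ Z
              [ok]
                Z ↦ Z
              [stop]
                Z ↦ Z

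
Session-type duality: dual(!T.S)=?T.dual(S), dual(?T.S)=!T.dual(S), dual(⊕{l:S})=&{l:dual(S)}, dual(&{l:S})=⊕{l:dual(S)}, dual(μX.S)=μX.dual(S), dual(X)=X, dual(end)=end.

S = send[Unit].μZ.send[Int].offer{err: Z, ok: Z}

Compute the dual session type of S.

send[Unit] = recv[Unit]
  μZ = μZ  (rec unchanged)
    send[Int] = recv[Int]
      offer{err,ok} = select{err,ok}  (external→internal)
        case err:
          Z self-dual
        case ok:
          Z self-dual

recv[Unit].μZ.recv[Int].select{err: Z, ok: Z}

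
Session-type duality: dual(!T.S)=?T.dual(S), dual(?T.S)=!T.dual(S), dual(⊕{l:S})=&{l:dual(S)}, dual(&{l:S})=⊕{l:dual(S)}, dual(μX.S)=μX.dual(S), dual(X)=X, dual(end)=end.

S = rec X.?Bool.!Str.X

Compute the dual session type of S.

rec X = rec X  (rec unchanged)
  ?Bool = !Bool
    !Str = ?Str
      X self-dual

rec X.!Bool.?Str.X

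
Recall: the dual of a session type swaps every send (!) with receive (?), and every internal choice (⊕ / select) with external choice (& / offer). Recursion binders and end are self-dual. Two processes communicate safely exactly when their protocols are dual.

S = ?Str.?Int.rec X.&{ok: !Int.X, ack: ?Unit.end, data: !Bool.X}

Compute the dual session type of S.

!Str.!Int.rec X.+{ok: ?Int.X, ack: !Unit.end, data: ?Bool.X}

?Str ↦ !Str
  ?Int ↦ !Int
    rec X ↦ rec X  (binder kept)
      &{ok,ack,data} ↦ +{ok,ack,data}  (offer→select)
        • ok:
          !Int ↦ ?Int
            dual(X) = X
        • ack:
          ?Unit ↦ !Unit
            dual(end) = end
        • data:
          !Bool ↦ ?Bool
            dual(X) = X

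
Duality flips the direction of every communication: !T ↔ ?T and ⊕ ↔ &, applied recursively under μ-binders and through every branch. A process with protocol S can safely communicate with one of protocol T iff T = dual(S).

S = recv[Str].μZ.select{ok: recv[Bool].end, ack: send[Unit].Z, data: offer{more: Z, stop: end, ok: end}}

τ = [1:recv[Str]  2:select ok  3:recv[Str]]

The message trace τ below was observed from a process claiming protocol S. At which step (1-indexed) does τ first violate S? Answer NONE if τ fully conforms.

@1 recv[Str]  match  now at μZ.…
@2 select ok  match  now at recv[Bool].end
@3 got recv[Str], protocol expects recv[Bool]  ✗

3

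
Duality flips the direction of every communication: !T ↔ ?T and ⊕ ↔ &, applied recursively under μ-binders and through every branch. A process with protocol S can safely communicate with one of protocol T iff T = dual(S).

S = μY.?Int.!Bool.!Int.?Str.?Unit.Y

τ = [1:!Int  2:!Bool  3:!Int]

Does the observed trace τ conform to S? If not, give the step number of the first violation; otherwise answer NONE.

[1] got !Int, protocol expects ?Int  ✗

1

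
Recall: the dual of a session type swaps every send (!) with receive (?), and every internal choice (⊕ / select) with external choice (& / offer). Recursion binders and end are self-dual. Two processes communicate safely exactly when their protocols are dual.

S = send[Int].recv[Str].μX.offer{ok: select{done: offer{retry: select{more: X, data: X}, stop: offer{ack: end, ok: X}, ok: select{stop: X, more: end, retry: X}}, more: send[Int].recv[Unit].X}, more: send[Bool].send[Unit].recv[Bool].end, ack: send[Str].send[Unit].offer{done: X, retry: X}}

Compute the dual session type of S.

recv[Int].send[Str].μX.select{ok: offer{done: select{retry: offer{more: X, data: X}, stop: select{ack: end, ok: X}, ok: offer{stop: X, more: end, retry: X}}, more: recv[Int].send[Unit].X}, more: recv[Bool].recv[Unit].send[Bool].end, ack: recv[Str].recv[Unit].select{done: X, retry: X}}

send[Int] → recv[Int]
  recv[Str] → send[Str]
    μX → μX  (binder kept)
      offer{ok,more,ack} → select{ok,more,ack}  (&→⊕)
        case ok:
          select{done,more} → offer{done,more}  (internal→external)
            case done:
              offer{retry,stop,ok} → select{retry,stop,ok}  (&→⊕)
                case retry:
                  select{more,data} → offer{more,data}  (internal→external)
                    case more:
                      X self-dual
                    case data:
                      X self-dual
                case stop:
                  offer{ack,ok} → select{ack,ok}  (&→⊕)
                    case ack:
                      end self-dual
                    case ok:
                      X self-dual
                case ok:
                  select{stop,more,retry} → offer{stop,more,retry}  (internal→external)
                    case stop:
                      X self-dual
                    case more:
                      end self-dual
                    case retry:
                      X self-dual
            case more:
              send[Int] → recv[Int]
                recv[Unit] → send[Unit]
                  X self-dual
        case more:
          send[Bool] → recv[Bool]
            send[Unit] → recv[Unit]
              recv[Bool] → send[Bool]
                end self-dual
        case ack:
          send[Str] → recv[Str]
            send[Unit] → recv[Unit]
              offer{done,retry} → select{done,retry}  (&→⊕)
                case done:
                  X self-dual
                case retry:
                  X self-dual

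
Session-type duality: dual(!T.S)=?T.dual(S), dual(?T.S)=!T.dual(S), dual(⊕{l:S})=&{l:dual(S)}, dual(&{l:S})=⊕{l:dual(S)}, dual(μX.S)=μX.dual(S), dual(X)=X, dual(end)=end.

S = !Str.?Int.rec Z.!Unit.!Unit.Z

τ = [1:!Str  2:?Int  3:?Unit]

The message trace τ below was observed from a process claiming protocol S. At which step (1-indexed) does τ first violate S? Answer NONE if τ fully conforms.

3

@1 !Str  match  cont: ?Int.rec Z.…
@2 ?Int  match  cont: rec Z.…
@3 got ?Unit, protocol expects !Unit  ✗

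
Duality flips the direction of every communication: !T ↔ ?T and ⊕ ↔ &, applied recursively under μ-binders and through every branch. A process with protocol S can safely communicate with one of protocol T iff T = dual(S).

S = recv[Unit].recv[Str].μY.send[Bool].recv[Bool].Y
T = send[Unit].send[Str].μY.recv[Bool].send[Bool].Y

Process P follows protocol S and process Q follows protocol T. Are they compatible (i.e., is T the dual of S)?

recv[Unit] ‖ send[Unit]  ✓
  recv[Str] ‖ send[Str]  ✓
    μY ‖ μY  ✓ (rec unchanged)
      send[Bool] ‖ recv[Bool]  ✓
        recv[Bool] ‖ send[Bool]  ✓
          Y ‖ Y  ✓

YES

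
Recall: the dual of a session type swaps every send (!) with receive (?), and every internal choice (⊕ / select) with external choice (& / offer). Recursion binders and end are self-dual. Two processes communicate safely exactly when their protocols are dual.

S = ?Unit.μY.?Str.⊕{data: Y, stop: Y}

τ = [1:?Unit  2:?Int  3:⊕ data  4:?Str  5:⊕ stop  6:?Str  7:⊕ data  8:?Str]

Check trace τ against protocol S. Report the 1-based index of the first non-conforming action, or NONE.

[1] ?Unit  ✓  cont: μY.…
[2] got ?Int, protocol expects ?Str  ✗

2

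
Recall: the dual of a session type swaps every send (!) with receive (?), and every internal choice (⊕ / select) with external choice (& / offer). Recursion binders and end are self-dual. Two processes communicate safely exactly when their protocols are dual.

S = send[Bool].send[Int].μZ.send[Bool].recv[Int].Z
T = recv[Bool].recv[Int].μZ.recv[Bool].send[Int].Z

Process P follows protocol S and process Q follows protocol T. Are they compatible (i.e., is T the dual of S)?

send[Bool] | recv[Bool]  ✓
  send[Int] | recv[Int]  ✓
    μZ | μZ  ✓ (μ self-dual)
      send[Bool] | recv[Bool]  ✓
        recv[Int] | send[Int]  ✓
          Z | Z  ✓

YES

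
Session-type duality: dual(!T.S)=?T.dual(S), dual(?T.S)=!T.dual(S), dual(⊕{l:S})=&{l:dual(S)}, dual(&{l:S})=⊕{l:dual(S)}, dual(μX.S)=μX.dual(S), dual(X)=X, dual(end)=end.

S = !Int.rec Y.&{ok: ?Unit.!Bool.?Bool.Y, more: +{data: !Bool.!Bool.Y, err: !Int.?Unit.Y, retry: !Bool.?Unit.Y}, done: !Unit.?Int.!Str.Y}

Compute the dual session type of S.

!Int ↦ ?Int
  rec Y ↦ rec Y  (rec unchanged)
    &{ok,more,done} ↦ +{ok,more,done}  (external→internal)
      case ok:
        ?Unit ↦ !Unit
          !Bool ↦ ?Bool
            ?Bool ↦ !Bool
              dual(Y) = Y
      case more:
        +{data,err,retry} ↦ &{data,err,retry}  (select→offer)
          case data:
            !Bool ↦ ?Bool
              !Bool ↦ ?Bool
                dual(Y) = Y
          case err:
            !Int ↦ ?Int
              ?Unit ↦ !Unit
                dual(Y) = Y
          case retry:
            !Bool ↦ ?Bool
              ?Unit ↦ !Unit
                dual(Y) = Y
      case done:
        !Unit ↦ ?Unit
          ?Int ↦ !Int
            !Str ↦ ?Str
              dual(Y) = Y

?Int.rec Y.+{ok: !Unit.?Bool.!Bool.Y, more: &{data: ?Bool.?Bool.Y, err: ?Int.!Unit.Y, retry: ?Bool.!Unit.Y}, done: ?Unit.!Int.?Str.Y}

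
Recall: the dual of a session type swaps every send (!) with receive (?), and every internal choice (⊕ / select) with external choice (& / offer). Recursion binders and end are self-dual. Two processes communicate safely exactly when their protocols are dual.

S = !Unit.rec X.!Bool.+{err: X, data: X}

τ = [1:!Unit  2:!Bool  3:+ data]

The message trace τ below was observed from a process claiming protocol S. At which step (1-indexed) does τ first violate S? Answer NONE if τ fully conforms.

step 1: !Unit  ok  residual = rec X.…
step 2: !Bool  ok  residual = +{err: rec X.…, data: rec X.…}
step 3: + data  ok  residual = rec X.…
trace exhausted — no violation

NONE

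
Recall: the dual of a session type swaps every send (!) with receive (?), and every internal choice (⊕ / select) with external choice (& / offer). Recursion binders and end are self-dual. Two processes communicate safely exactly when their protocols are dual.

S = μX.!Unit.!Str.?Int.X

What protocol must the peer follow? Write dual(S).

μX.?Unit.?Str.!Int.X

μX ↦ μX  (binder kept)
  !Unit ↦ ?Unit
    !Str ↦ ?Str
      ?Int ↦ !Int
        dual(X) = X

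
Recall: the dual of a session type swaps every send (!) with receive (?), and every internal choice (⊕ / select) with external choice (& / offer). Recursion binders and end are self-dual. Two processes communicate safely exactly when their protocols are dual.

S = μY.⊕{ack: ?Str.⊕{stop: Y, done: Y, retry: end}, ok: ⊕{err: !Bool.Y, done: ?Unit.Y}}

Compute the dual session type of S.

μY.&{ack: !Str.&{stop: Y, done: Y, retry: end}, ok: &{err: ?Bool.Y, done: !Unit.Y}}

μY ↦ μY  (binder kept)
  ⊕{ack,ok} ↦ &{ack,ok}  (internal→external)
    [ack]
      ?Str ↦ !Str
        ⊕{stop,done,retry} ↦ &{stop,done,retry}  (internal→external)
          [stop]
            dual(Y) = Y
          [done]
            dual(Y) = Y
          [retry]
            dual(end) = end
    [ok]
      ⊕{err,done} ↦ &{err,done}  (internal→external)
        [err]
          !Bool ↦ ?Bool
            dual(Y) = Y
        [done]
          ?Unit ↦ !Unit
            dual(Y) = Y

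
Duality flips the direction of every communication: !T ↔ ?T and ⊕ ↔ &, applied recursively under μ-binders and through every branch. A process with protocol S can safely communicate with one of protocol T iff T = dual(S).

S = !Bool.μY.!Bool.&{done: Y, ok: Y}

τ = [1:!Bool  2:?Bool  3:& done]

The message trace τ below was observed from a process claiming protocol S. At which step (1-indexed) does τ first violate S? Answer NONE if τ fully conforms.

2

[1] !Bool  match  cont: μY.…
[2] got ?Bool, protocol expects !Bool  ✗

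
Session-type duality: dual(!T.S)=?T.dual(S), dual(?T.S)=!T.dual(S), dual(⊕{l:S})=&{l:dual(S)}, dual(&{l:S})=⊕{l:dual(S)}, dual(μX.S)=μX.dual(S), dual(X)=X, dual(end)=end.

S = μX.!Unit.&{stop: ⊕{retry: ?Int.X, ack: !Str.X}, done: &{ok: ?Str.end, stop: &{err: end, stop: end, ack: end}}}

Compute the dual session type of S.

μX ↦ μX  (rec unchanged)
  !Unit ↦ ?Unit
    &{stop,done} ↦ ⊕{stop,done}  (external→internal)
      [stop]
        ⊕{retry,ack} ↦ &{retry,ack}  (internal→external)
          [retry]
            ?Int ↦ !Int
              dual(X) = X
          [ack]
            !Str ↦ ?Str
              dual(X) = X
      [done]
        &{ok,stop} ↦ ⊕{ok,stop}  (external→internal)
          [ok]
            ?Str ↦ !Str
              dual(end) = end
          [stop]
            &{err,stop,ack} ↦ ⊕{err,stop,ack}  (external→internal)
              [err]
                dual(end) = end
              [stop]
                dual(end) = end
              [ack]
                dual(end) = end

μX.?Unit.⊕{stop: &{retry: !Int.X, ack: ?Str.X}, done: ⊕{ok: !Str.end, stop: ⊕{err: end, stop: end, ack: end}}}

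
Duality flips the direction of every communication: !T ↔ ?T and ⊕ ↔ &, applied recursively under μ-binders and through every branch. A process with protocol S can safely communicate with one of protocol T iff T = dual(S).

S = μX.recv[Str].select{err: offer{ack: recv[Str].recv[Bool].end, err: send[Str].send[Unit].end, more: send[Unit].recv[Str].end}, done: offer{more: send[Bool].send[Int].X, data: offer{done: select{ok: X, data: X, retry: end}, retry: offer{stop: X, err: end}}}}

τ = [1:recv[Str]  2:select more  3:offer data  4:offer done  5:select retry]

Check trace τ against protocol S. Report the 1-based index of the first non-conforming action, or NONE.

[1] recv[Str]  ok  cont: select{err: offer{ack: recv[Str].recv[Bool].end, err: send[Str].send[Unit].end, more: send[Unit].recv[Str].end}, done: offer{more: send[Bool].send[Int].μX.…, data: offer{done: select{ok: μX.…, data: μX.…, retry: end}, retry: offer{stop: μX.…, err: end}}}}
[2] got select more, protocol expects select err or select done  ✗

2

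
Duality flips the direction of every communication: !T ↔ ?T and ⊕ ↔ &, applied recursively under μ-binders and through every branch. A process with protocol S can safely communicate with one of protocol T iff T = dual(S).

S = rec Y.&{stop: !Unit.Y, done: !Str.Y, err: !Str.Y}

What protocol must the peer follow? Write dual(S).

rec Y = rec Y  (μ self-dual)
  &{stop,done,err} = +{stop,done,err}  (&→⊕)
    [stop]
      !Unit = ?Unit
        Y ↦ Y
    [done]
      !Str = ?Str
        Y ↦ Y
    [err]
      !Str = ?Str
        Y ↦ Y

rec Y.+{stop: ?Unit.Y, done: ?Str.Y, err: ?Str.Y}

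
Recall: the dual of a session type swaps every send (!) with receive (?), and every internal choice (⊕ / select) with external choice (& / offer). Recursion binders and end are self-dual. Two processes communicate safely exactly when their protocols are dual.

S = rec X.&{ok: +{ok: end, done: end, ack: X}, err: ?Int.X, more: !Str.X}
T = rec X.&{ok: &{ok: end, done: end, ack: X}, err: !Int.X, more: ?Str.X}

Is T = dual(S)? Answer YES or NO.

NO

rec X vs rec X  ok (μ self-dual)
  &{ok,err,more} vs &{ok,err,more}  ✗ choice polarity not flipped — not dual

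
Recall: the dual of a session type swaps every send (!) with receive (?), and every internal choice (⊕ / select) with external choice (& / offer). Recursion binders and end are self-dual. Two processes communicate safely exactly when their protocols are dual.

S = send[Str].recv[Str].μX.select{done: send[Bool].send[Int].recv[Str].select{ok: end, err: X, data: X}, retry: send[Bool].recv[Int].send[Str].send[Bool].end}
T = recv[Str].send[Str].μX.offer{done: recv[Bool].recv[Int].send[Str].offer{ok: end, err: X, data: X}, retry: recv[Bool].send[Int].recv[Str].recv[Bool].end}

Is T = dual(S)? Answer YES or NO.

YES

send[Str] vs recv[Str]  ✓
  recv[Str] vs send[Str]  ✓
    μX vs μX  ✓ (μ self-dual)
      select{done,retry} vs offer{done,retry}  ✓ same labels
        case done:
          send[Bool] vs recv[Bool]  ✓
            send[Int] vs recv[Int]  ✓
              recv[Str] vs send[Str]  ✓
                select{ok,err,data} vs offer{ok,err,data}  ✓ same labels
                  case ok:
                    end vs end  ✓
                  case err:
                    X vs X  ✓
                  case data:
                    X vs X  ✓
        case retry:
          send[Bool] vs recv[Bool]  ✓
            recv[Int] vs send[Int]  ✓
              send[Str] vs recv[Str]  ✓
                send[Bool] vs recv[Bool]  ✓
                  end vs end  ✓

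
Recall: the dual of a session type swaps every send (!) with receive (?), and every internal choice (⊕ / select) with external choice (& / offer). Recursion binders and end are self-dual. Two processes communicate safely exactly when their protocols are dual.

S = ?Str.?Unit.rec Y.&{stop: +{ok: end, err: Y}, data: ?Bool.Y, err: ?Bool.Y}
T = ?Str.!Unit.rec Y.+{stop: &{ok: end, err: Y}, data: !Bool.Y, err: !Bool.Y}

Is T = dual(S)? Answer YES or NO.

NO

?Str vs ?Str  ✗ same direction on both sides — not dual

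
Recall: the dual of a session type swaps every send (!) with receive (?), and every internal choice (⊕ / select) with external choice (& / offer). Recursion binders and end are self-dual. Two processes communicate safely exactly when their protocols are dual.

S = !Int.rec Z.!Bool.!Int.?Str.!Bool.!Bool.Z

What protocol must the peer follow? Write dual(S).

!Int → ?Int
  rec Z → rec Z  (μ self-dual)
    !Bool → ?Bool
      !Int → ?Int
        ?Str → !Str
          !Bool → ?Bool
            !Bool → ?Bool
              Z ↦ Z

?Int.rec Z.?Bool.?Int.!Str.?Bool.?Bool.Z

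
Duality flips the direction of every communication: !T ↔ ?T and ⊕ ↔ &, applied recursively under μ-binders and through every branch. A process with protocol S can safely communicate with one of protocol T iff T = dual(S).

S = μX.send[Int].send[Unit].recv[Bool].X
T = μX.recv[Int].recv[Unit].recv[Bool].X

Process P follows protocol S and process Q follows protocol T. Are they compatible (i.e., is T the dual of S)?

μX | μX  ok (μ self-dual)
  send[Int] | recv[Int]  ok
    send[Unit] | recv[Unit]  ok
      recv[Bool] | recv[Bool]  ✗ same direction on both sides — not dual

NO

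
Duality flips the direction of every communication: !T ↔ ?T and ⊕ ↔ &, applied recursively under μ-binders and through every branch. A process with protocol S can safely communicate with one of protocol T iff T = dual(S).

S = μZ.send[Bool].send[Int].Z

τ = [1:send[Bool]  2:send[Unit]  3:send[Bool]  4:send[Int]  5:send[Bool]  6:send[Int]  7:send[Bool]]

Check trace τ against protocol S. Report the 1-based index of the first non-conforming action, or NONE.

2

[1] send[Bool]  ok  state: send[Int].μZ.…
[2] got send[Unit], protocol expects send[Int]  ✗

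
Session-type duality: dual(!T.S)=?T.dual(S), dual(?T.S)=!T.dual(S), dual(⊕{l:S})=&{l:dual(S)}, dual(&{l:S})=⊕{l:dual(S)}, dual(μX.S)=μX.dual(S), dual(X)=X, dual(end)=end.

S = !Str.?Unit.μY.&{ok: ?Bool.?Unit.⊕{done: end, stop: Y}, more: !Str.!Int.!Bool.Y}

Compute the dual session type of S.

?Str.!Unit.μY.⊕{ok: !Bool.!Unit.&{done: end, stop: Y}, more: ?Str.?Int.?Bool.Y}

!Str = ?Str
  ?Unit = !Unit
    μY = μY  (rec unchanged)
      &{ok,more} = ⊕{ok,more}  (offer→select)
        • ok:
          ?Bool = !Bool
            ?Unit = !Unit
              ⊕{done,stop} = &{done,stop}  (internal→external)
                • done:
                  end ↦ end
                • stop:
                  Y ↦ Y
        • more:
          !Str = ?Str
            !Int = ?Int
              !Bool = ?Bool
                Y ↦ Y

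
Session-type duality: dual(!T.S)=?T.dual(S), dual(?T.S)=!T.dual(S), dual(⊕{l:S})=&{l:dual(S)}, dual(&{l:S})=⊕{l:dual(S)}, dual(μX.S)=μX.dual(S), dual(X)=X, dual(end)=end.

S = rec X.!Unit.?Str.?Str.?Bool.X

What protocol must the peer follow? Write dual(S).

rec X.?Unit.!Str.!Str.!Bool.X

rec X ↦ rec X  (rec unchanged)
  !Unit ↦ ?Unit
    ?Str ↦ !Str
      ?Str ↦ !Str
        ?Bool ↦ !Bool
          dual(X) = X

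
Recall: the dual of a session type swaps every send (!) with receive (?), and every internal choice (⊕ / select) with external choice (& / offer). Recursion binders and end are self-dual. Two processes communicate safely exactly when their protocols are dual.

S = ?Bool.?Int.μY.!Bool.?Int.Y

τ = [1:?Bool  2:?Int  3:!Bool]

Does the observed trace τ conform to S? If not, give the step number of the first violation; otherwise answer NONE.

NONE

step 1: ?Bool  match  cont: ?Int.μY.…
step 2: ?Int  match  cont: μY.…
step 3: !Bool  match  cont: ?Int.μY.…
τ conforms to S (length 3)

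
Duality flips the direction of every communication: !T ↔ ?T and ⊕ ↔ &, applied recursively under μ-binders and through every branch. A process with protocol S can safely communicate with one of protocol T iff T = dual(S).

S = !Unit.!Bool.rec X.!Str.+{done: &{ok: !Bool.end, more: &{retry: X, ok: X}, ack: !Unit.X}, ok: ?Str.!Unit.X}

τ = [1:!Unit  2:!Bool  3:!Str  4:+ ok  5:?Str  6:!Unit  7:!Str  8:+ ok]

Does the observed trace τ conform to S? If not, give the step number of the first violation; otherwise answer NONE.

NONE

step 1: !Unit  match  state: !Bool.rec X.…
step 2: !Bool  match  state: rec X.…
step 3: !Str  match  state: +{done: &{ok: !Bool.end, more: &{retry: rec X.…, ok: rec X.…}, ack: !Unit.rec X.…}, ok: ?Str.!Unit.rec X.…}
step 4: + ok  match  state: ?Str.!Unit.rec X.…
step 5: ?Str  match  state: !Unit.rec X.…
step 6: !Unit  match  state: rec X.…
step 7: !Str  match  state: +{done: &{ok: !Bool.end, more: &{retry: rec X.…, ok: rec X.…}, ack: !Unit.rec X.…}, ok: ?Str.!Unit.rec X.…}
step 8: + ok  match  state: ?Str.!Unit.rec X.…
τ conforms to S (length 8)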